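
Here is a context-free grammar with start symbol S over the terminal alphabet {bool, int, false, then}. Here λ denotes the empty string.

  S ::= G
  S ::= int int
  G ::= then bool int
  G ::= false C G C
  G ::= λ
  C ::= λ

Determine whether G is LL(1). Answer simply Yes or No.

FIRST(S) = {λ, false, int, then}
FIRST(G) = {λ, false, then}
FIRST(C) = {λ}
FOLLOW(S) = {$}
FOLLOW(G) = {$}
FOLLOW(C) = {$, false, then}
Each cell of M receives at most one production.

Yes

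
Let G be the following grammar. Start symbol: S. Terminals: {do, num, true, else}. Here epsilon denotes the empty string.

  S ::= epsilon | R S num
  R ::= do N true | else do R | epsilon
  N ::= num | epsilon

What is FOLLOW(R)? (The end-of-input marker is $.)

{do, else, num}

FIRST(R) = {epsilon, do, else}
FIRST(N) = {epsilon, num}
FIRST(S) = {epsilon, do, else, num}  (via R S num)
FOLLOW(S) includes $ since S is the start symbol.
FOLLOW(S): in S::=R S num, S is followed by num with FIRST {num}. Thus FOLLOW(S) = {$, num}.
FOLLOW(R): in S::=R S num, R is followed by S num with FIRST {do, else, num}; in R::=else do R, the suffix after R is empty (adds nothing new). Thus FOLLOW(R) = {do, else, num}.
FOLLOW(N): in R::=do N true, N is followed by true with FIRST {true}. Thus FOLLOW(N) = {true}.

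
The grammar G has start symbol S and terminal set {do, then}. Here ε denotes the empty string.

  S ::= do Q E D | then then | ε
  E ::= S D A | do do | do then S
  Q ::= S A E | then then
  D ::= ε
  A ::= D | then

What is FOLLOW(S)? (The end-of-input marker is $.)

{$, do, then}

FIRST(S) = {ε, do, then}
FIRST(D) = {ε}
FIRST(A) = {ε, then}  (via D)
FIRST(E) = {ε, do, then}  (via S D A)
FIRST(Q) = {ε, do, then}  (via S A E)
FOLLOW(S) includes $ since S is the start symbol.
FOLLOW(S): in E::=S D A, S is followed by D A with FIRST {ε, then}; in E::=S D A, the suffix after S is nullable, so FOLLOW(S) ⊇ FOLLOW(E) = {$, do, then}; in E::=do then S, the suffix after S is empty, so FOLLOW(S) ⊇ FOLLOW(E) = {$, do, then}; in Q::=S A E, S is followed by A E with FIRST {ε, do, then}; in Q::=S A E, the suffix after S is nullable, so FOLLOW(S) ⊇ FOLLOW(Q) = {$, do, then}. Thus FOLLOW(S) = {$, do, then}.
FOLLOW(Q): in S::=do Q E D, Q is followed by E D with FIRST {ε, do, then}; in S::=do Q E D, the suffix after Q is nullable, so FOLLOW(Q) ⊇ FOLLOW(S) = {$, do, then}. Thus FOLLOW(Q) = {$, do, then}.
FOLLOW(E): in S::=do Q E D, E is followed by D with FIRST {ε}; in S::=do Q E D, the suffix after E is nullable, so FOLLOW(E) ⊇ FOLLOW(S) = {$, do, then}; in Q::=S A E, the suffix after E is empty, so FOLLOW(E) ⊇ FOLLOW(Q) = {$, do, then}. Thus FOLLOW(E) = {$, do, then}.
FOLLOW(A): in E::=S D A, the suffix after A is empty, so FOLLOW(A) ⊇ FOLLOW(E) = {$, do, then}; in Q::=S A E, A is followed by E with FIRST {ε, do, then}; in Q::=S A E, the suffix after A is nullable, so FOLLOW(A) ⊇ FOLLOW(Q) = {$, do, then}. Thus FOLLOW(A) = {$, do, then}.
FOLLOW(D): in S::=do Q E D, the suffix after D is empty, so FOLLOW(D) ⊇ FOLLOW(S) = {$, do, then}; in E::=S D A, D is followed by A with FIRST {ε, then}; in E::=S D A, the suffix after D is nullable, so FOLLOW(D) ⊇ FOLLOW(E) = {$, do, then}; in A::=D, the suffix after D is empty, so FOLLOW(D) ⊇ FOLLOW(A) = {$, do, then}. Thus FOLLOW(D) = {$, do, then}.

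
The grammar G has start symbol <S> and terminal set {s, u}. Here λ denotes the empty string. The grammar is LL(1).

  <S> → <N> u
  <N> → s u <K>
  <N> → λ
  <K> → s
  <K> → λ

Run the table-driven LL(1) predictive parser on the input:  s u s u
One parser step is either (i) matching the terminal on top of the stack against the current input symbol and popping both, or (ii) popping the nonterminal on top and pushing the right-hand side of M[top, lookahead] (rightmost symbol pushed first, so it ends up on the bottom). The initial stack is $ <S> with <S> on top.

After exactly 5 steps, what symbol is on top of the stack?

s

step 1: stack=$ <S>  input=s u s u $  — expand <S> → <N> u
step 2: stack=$ u <N>  input=s u s u $  — expand <N> → s u <K>
step 3: stack=$ u <K> u s  input=s u s u $  — match s
step 4: stack=$ u <K> u  input=u s u $  — match u
step 5: stack=$ u <K>  input=s u $  — expand <K> → s
Stack after step 5: $ u s (top = s).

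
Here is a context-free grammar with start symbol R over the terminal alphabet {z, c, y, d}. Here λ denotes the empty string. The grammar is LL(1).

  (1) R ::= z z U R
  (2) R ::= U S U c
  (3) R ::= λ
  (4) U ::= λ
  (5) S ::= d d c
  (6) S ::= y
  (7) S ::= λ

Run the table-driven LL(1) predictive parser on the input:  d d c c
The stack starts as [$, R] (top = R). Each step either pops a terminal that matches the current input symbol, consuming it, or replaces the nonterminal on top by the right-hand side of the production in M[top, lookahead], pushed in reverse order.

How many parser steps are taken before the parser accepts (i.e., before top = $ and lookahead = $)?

8

     Stack        Input      Action
  1  $ R          d d c c $  expand R ::= U S U c
  2  $ c U S U    d d c c $  expand U ::= λ
  3  $ c U S      d d c c $  expand S ::= d d c
  4  $ c U c d d  d d c c $  match d
  5  $ c U c d    d c c $    match d
  6  $ c U c      c c $      match c
  7  $ c U        c $        expand U ::= λ
  8  $ c          c $        match c
Accept reached after 8 steps.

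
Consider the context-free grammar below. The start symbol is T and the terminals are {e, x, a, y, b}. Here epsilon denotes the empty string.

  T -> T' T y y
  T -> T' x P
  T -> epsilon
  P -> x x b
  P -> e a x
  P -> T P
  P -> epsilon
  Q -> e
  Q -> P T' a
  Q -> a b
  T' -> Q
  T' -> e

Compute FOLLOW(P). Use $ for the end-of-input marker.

{$, a, e, x, y}

FIRST(T) = {epsilon, a, e, x}  (via T' T y y, T' x P)
FIRST(P) = {epsilon, a, e, x}  (via T P)
FIRST(Q) = {a, e, x}  (via P T' a)
FIRST(T') = {a, e, x}  (via Q)
FOLLOW(T) includes $ since T is the start symbol.
FOLLOW(T'): in T->T' T y y, T' is followed by T y y with FIRST {a, e, x, y}; in T->T' x P, T' is followed by x P with FIRST {x}; in Q->P T' a, T' is followed by a with FIRST {a}. Thus FOLLOW(T') = {a, e, x, y}.
FOLLOW(Q): in T'->Q, the suffix after Q is empty, so FOLLOW(Q) ⊇ FOLLOW(T') = {a, e, x, y}. Thus FOLLOW(Q) = {a, e, x, y}.
FOLLOW(T): in T->T' T y y, T is followed by y y with FIRST {y}; in P->T P, T is followed by P with FIRST {epsilon, a, e, x}; in P->T P, the suffix after T is nullable, so FOLLOW(T) ⊇ FOLLOW(P) = {$, a, e, x, y}. Thus FOLLOW(T) = {$, a, e, x, y}.
FOLLOW(P): in T->T' x P, the suffix after P is empty, so FOLLOW(P) ⊇ FOLLOW(T) = {$, a, e, x, y}; in P->T P, the suffix after P is empty (adds nothing new); in Q->P T' a, P is followed by T' a with FIRST {a, e, x}. Thus FOLLOW(P) = {$, a, e, x, y}.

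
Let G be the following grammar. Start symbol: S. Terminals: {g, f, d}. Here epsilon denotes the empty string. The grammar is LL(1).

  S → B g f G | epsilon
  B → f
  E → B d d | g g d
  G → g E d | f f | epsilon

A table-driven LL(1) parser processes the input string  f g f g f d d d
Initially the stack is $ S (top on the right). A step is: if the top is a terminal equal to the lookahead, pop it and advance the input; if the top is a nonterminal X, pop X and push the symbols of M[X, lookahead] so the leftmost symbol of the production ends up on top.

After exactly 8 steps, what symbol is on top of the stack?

B

     Stack      Input              Action
  1  $ S        f g f g f d d d $  expand S → B g f G
  2  $ G f g B  f g f g f d d d $  expand B → f
  3  $ G f g f  f g f g f d d d $  match f
  4  $ G f g    g f g f d d d $    match g
  5  $ G f      f g f d d d $      match f
  6  $ G        g f d d d $        expand G → g E d
  7  $ d E g    g f d d d $        match g
  8  $ d E      f d d d $          expand E → B d d
Stack after step 8: $ d d d B (top = B).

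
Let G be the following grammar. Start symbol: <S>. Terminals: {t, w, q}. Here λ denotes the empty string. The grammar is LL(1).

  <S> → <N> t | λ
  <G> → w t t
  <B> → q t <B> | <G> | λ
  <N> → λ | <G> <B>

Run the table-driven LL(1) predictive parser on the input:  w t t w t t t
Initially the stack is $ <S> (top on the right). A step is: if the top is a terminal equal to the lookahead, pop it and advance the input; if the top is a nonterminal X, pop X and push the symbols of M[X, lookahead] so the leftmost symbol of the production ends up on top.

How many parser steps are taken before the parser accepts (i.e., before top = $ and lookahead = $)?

      Stack          Input            Action
   1  $ <S>          w t t w t t t $  expand <S> → <N> t
   2  $ t <N>        w t t w t t t $  expand <N> → <G> <B>
   3  $ t <B> <G>    w t t w t t t $  expand <G> → w t t
   4  $ t <B> t t w  w t t w t t t $  match w
   5  $ t <B> t t    t t w t t t $    match t
   6  $ t <B> t      t w t t t $      match t
   7  $ t <B>        w t t t $        expand <B> → <G>
   8  $ t <G>        w t t t $        expand <G> → w t t
   9  $ t t t w      w t t t $        match w
  10  $ t t t        t t t $          match t
  11  $ t t          t t $            match t
  12  $ t            t $              match t
Accept reached after 12 steps.

12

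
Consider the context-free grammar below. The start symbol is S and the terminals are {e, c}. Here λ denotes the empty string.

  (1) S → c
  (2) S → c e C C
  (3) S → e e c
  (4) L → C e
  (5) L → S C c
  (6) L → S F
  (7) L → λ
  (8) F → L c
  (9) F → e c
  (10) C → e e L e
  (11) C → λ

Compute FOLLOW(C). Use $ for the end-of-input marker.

FIRST(S) = {c, e}
FIRST(C) = {λ, e}
FIRST(L) = {λ, c, e}  (via C e, S C c, S F)
FIRST(F) = {c, e}  (via L c)
FOLLOW(S) includes $ since S is the start symbol.
FOLLOW(S): in L→S C c, S is followed by C c with FIRST {c, e}; in L→S F, S is followed by F with FIRST {c, e}. Thus FOLLOW(S) = {$, c, e}.
FOLLOW(L): in F→L c, L is followed by c with FIRST {c}; in C→e e L e, L is followed by e with FIRST {e}. Thus FOLLOW(L) = {c, e}.
FOLLOW(F): in L→S F, the suffix after F is empty, so FOLLOW(F) ⊇ FOLLOW(L) = {c, e}. Thus FOLLOW(F) = {c, e}.
FOLLOW(C): in S→c e C C (occurrence 1), C is followed by C with FIRST {λ, e}; in S→c e C C (occurrence 1), the suffix after C is nullable, so FOLLOW(C) ⊇ FOLLOW(S) = {$, c, e}; in S→c e C C (occurrence 2), the suffix after C is empty, so FOLLOW(C) ⊇ FOLLOW(S) = {$, c, e}; in L→C e, C is followed by e with FIRST {e}; in L→S C c, C is followed by c with FIRST {c}. Thus FOLLOW(C) = {$, c, e}.

{$, c, e}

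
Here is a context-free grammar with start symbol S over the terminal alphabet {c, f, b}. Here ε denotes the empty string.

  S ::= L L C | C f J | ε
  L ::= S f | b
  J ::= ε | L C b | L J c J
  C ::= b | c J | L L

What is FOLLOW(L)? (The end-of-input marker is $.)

{$, b, c, f}

FIRST(S): from S::=L L C we get {b, c, f}; from S::=C f J we get {b, c, f}; from S::=ε we get {ε}. So FIRST(S) = {ε, b, c, f}.
FIRST(L): from L::=S f we get {b, c, f}; from L::=b we get {b}. So FIRST(L) = {b, c, f}.
FIRST(J): from J::=ε we get {ε}; from J::=L C b we get {b, c, f}; from J::=L J c J we get {b, c, f}. So FIRST(J) = {ε, b, c, f}.
FIRST(C): from C::=b we get {b}; from C::=c J we get {c}; from C::=L L we get {b, c, f}. So FIRST(C) = {b, c, f}.
FOLLOW(S) includes $ since S is the start symbol.
FOLLOW(S): in L::=S f, S is followed by f with FIRST {f}. Thus FOLLOW(S) = {$, f}.
FOLLOW(C): in S::=L L C, the suffix after C is empty, so FOLLOW(C) ⊇ FOLLOW(S) = {$, f}; in S::=C f J, C is followed by f J with FIRST {f}; in J::=L C b, C is followed by b with FIRST {b}. Thus FOLLOW(C) = {$, b, f}.
FOLLOW(L): in S::=L L C (occurrence 1), L is followed by L C with FIRST {b, c, f}; in S::=L L C (occurrence 2), L is followed by C with FIRST {b, c, f}; in J::=L C b, L is followed by C b with FIRST {b, c, f}; in J::=L J c J, L is followed by J c J with FIRST {b, c, f}; in C::=L L (occurrence 1), L is followed by L with FIRST {b, c, f}; in C::=L L (occurrence 2), the suffix after L is empty, so FOLLOW(L) ⊇ FOLLOW(C) = {$, b, f}. Thus FOLLOW(L) = {$, b, c, f}.
FOLLOW(J): in S::=C f J, the suffix after J is empty, so FOLLOW(J) ⊇ FOLLOW(S) = {$, f}; in J::=L J c J (occurrence 1), J is followed by c J with FIRST {c}; in J::=L J c J (occurrence 2), the suffix after J is empty (adds nothing new); in C::=c J, the suffix after J is empty, so FOLLOW(J) ⊇ FOLLOW(C) = {$, b, f}. Thus FOLLOW(J) = {$, b, c, f}.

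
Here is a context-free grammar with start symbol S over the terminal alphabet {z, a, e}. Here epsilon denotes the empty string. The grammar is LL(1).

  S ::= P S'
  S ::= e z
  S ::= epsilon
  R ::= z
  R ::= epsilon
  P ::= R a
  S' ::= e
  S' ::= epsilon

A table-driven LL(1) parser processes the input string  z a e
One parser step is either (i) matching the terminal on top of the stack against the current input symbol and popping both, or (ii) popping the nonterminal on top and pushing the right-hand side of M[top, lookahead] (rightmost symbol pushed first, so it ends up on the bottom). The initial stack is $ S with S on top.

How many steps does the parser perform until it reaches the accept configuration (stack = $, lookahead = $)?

7

step 1: stack=$ S  input=z a e $  — expand S ::= P S'
step 2: stack=$ S' P  input=z a e $  — expand P ::= R a
step 3: stack=$ S' a R  input=z a e $  — expand R ::= z
step 4: stack=$ S' a z  input=z a e $  — match z
step 5: stack=$ S' a  input=a e $  — match a
step 6: stack=$ S'  input=e $  — expand S' ::= e
step 7: stack=$ e  input=e $  — match e
Accept reached after 7 steps.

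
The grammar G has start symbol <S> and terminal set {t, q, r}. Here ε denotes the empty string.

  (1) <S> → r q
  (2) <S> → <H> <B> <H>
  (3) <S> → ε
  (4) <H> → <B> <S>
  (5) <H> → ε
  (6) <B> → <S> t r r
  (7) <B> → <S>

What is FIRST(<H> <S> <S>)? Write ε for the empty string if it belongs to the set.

FIRST(<S>): from <S>→r q we get {r}; from <S>→<H> <B> <H> we get {ε, r, t}; from <S>→ε we get {ε}. So FIRST(<S>) = {ε, r, t}.
FIRST(<B>): from <B>→<S> t r r we get {r, t}; from <B>→<S> we get {ε, r, t}. So FIRST(<B>) = {ε, r, t}.
FIRST(<H>): from <H>→<B> <S> we get {ε, r, t}; from <H>→ε we get {ε}. So FIRST(<H>) = {ε, r, t}.
FIRST(<H> <S> <S>): take FIRST of each symbol in turn, carrying on past any symbol whose FIRST contains ε; result {ε, r, t}.

{ε, r, t}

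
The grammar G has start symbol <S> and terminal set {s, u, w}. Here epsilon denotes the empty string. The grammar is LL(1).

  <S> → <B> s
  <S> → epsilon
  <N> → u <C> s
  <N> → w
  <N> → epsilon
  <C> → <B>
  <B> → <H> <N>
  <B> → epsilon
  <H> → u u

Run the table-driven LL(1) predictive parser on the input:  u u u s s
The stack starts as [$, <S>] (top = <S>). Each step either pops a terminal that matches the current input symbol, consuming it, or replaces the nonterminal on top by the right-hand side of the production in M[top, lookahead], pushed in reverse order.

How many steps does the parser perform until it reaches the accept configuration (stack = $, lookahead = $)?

step 1: stack=$ <S>  input=u u u s s $  — expand <S> → <B> s
step 2: stack=$ s <B>  input=u u u s s $  — expand <B> → <H> <N>
step 3: stack=$ s <N> <H>  input=u u u s s $  — expand <H> → u u
step 4: stack=$ s <N> u u  input=u u u s s $  — match u
step 5: stack=$ s <N> u  input=u u s s $  — match u
step 6: stack=$ s <N>  input=u s s $  — expand <N> → u <C> s
step 7: stack=$ s s <C> u  input=u s s $  — match u
step 8: stack=$ s s <C>  input=s s $  — expand <C> → <B>
step 9: stack=$ s s <B>  input=s s $  — expand <B> → epsilon
step 10: stack=$ s s  input=s s $  — match s
step 11: stack=$ s  input=s $  — match s
Accept reached after 11 steps.

11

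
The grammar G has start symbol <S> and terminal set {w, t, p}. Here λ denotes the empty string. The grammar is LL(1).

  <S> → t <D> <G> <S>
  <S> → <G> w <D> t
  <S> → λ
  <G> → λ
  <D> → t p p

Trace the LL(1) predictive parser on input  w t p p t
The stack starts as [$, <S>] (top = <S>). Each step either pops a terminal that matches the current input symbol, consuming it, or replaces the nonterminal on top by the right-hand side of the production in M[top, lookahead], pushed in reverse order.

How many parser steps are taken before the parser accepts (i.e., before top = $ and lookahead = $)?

     Stack          Input        Action
  1  $ <S>          w t p p t $  expand <S> → <G> w <D> t
  2  $ t <D> w <G>  w t p p t $  expand <G> → λ
  3  $ t <D> w      w t p p t $  match w
  4  $ t <D>        t p p t $    expand <D> → t p p
  5  $ t p p t      t p p t $    match t
  6  $ t p p        p p t $      match p
  7  $ t p          p t $        match p
  8  $ t            t $          match t
Accept reached after 8 steps.

8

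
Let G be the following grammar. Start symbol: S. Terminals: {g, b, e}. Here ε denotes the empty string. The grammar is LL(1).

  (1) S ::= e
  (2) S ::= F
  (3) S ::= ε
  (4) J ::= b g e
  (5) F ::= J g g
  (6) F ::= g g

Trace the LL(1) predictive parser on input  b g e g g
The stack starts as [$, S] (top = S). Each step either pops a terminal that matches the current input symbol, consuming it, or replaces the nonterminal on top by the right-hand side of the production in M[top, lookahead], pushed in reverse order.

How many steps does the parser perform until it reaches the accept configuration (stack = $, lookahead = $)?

8

step 1: stack=$ S  input=b g e g g $  — expand S ::= F
step 2: stack=$ F  input=b g e g g $  — expand F ::= J g g
step 3: stack=$ g g J  input=b g e g g $  — expand J ::= b g e
step 4: stack=$ g g e g b  input=b g e g g $  — match b
step 5: stack=$ g g e g  input=g e g g $  — match g
step 6: stack=$ g g e  input=e g g $  — match e
step 7: stack=$ g g  input=g g $  — match g
step 8: stack=$ g  input=g $  — match g
Accept reached after 8 steps.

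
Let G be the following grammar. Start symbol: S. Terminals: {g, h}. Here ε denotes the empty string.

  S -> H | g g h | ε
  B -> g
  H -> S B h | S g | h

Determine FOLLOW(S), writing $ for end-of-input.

{$, g}

FIRST(B) = {g}
FIRST(S) = {ε, g, h}  (via H)
FIRST(H) = {g, h}  (via S B h, S g)
FOLLOW(S) includes $ since S is the start symbol.
FOLLOW(S): in H->S B h, S is followed by B h with FIRST {g}; in H->S g, S is followed by g with FIRST {g}. Thus FOLLOW(S) = {$, g}.
FOLLOW(B): in H->S B h, B is followed by h with FIRST {h}. Thus FOLLOW(B) = {h}.
FOLLOW(H): in S->H, the suffix after H is empty, so FOLLOW(H) ⊇ FOLLOW(S) = {$, g}. Thus FOLLOW(H) = {$, g}.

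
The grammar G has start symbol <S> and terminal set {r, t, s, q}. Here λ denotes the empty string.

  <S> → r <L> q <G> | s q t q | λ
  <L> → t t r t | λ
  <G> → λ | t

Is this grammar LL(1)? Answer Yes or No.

FIRST(<S>) = {λ, r, s}
FIRST(<L>) = {λ, t}
FIRST(<G>) = {λ, t}
FOLLOW(<S>) = {$}
FOLLOW(<L>) = {q}
FOLLOW(<G>) = {$}
Each cell of M receives at most one production.

Yes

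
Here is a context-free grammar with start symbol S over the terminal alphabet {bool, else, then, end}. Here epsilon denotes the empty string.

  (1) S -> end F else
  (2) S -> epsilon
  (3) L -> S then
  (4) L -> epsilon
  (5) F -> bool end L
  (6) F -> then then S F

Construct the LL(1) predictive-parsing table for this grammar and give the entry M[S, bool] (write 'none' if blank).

S -> epsilon

FIRST(S) = {epsilon, end}
FIRST(F) = {bool, then}
FIRST(L) = {epsilon, end, then}  (via S then)
FOLLOW(S) includes $ since S is the start symbol.
FOLLOW(S): in L->S then, S is followed by then with FIRST {then}; in F->then then S F, S is followed by F with FIRST {bool, then}. Thus FOLLOW(S) = {$, bool, then}.
For S -> end F else: FIRST(end F else) = {end}, so it goes in M[S, t] for t ∈ {end}.
For S -> epsilon: FIRST(epsilon) = {epsilon}, so it goes in M[S, t] for t ∈ {}; since epsilon ∈ FIRST, also for every t ∈ FOLLOW(S) = {$, bool, then}.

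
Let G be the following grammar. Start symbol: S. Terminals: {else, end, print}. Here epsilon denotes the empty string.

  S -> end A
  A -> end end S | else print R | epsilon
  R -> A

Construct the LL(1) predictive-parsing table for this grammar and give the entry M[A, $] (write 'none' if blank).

A -> epsilon

FIRST(S): from S->end A we get {end}. So FIRST(S) = {end}.
FIRST(A): from A->end end S we get {end}; from A->else print R we get {else}; from A->epsilon we get {epsilon}. So FIRST(A) = {epsilon, else, end}.
FIRST(R): from R->A we get {epsilon, else, end}. So FIRST(R) = {epsilon, else, end}.
FOLLOW(S) includes $ since S is the start symbol.
FOLLOW(S): in A->end end S, the suffix after S is empty, so FOLLOW(S) ⊇ FOLLOW(A) = {$}. Thus FOLLOW(S) = {$}.
FOLLOW(A): in S->end A, the suffix after A is empty, so FOLLOW(A) ⊇ FOLLOW(S) = {$}; in R->A, the suffix after A is empty, so FOLLOW(A) ⊇ FOLLOW(R) = {$}. Thus FOLLOW(A) = {$}.
FOLLOW(R): in A->else print R, the suffix after R is empty, so FOLLOW(R) ⊇ FOLLOW(A) = {$}. Thus FOLLOW(R) = {$}.
For A -> end end S: FIRST(end end S) = {end}, so it goes in M[A, t] for t ∈ {end}.
For A -> else print R: FIRST(else print R) = {else}, so it goes in M[A, t] for t ∈ {else}.
For A -> epsilon: FIRST(epsilon) = {epsilon}, so it goes in M[A, t] for t ∈ {}; since epsilon ∈ FIRST, also for every t ∈ FOLLOW(A) = {$}.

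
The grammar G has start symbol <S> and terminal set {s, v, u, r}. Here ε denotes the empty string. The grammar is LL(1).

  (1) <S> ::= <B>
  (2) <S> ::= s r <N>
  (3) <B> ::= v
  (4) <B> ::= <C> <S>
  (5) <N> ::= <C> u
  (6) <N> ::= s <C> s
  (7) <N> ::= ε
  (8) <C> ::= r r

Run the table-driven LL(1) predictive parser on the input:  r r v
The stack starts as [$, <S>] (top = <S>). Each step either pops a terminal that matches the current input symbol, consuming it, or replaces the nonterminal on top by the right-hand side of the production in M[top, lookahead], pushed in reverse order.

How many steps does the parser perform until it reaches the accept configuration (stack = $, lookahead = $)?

8

step 1: stack=$ <S>  input=r r v $  — expand <S> ::= <B>
step 2: stack=$ <B>  input=r r v $  — expand <B> ::= <C> <S>
step 3: stack=$ <S> <C>  input=r r v $  — expand <C> ::= r r
step 4: stack=$ <S> r r  input=r r v $  — match r
step 5: stack=$ <S> r  input=r v $  — match r
step 6: stack=$ <S>  input=v $  — expand <S> ::= <B>
step 7: stack=$ <B>  input=v $  — expand <B> ::= v
step 8: stack=$ v  input=v $  — match v
Accept reached after 8 steps.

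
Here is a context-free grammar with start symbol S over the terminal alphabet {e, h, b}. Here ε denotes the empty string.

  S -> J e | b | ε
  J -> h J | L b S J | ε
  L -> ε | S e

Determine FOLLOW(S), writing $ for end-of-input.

FIRST(S): from S->J e we get {b, e, h}; from S->b we get {b}; from S->ε we get {ε}. So FIRST(S) = {ε, b, e, h}.
FIRST(L): from L->ε we get {ε}; from L->S e we get {b, e, h}. So FIRST(L) = {ε, b, e, h}.
FIRST(J): from J->h J we get {h}; from J->L b S J we get {b, e, h}; from J->ε we get {ε}. So FIRST(J) = {ε, b, e, h}.
FOLLOW(S) includes $ since S is the start symbol.
FOLLOW(J): in S->J e, J is followed by e with FIRST {e}; in J->h J, the suffix after J is empty (adds nothing new); in J->L b S J, the suffix after J is empty (adds nothing new). Thus FOLLOW(J) = {e}.
FOLLOW(S): in J->L b S J, S is followed by J with FIRST {ε, b, e, h}; in J->L b S J, the suffix after S is nullable, so FOLLOW(S) ⊇ FOLLOW(J) = {e}; in L->S e, S is followed by e with FIRST {e}. Thus FOLLOW(S) = {$, b, e, h}.
FOLLOW(L): in J->L b S J, L is followed by b S J with FIRST {b}. Thus FOLLOW(L) = {b}.

{$, b, e, h}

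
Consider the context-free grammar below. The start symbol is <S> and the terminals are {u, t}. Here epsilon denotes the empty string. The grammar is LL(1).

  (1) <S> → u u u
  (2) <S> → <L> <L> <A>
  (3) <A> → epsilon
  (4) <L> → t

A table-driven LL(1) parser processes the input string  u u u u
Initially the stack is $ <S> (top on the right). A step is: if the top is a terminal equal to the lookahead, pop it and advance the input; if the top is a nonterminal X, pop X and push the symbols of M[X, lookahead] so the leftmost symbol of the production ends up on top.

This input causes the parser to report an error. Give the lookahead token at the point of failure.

u

step 1: stack=$ <S>  input=u u u u $  — expand <S> → u u u
step 2: stack=$ u u u  input=u u u u $  — match u
step 3: stack=$ u u  input=u u u $  — match u
step 4: stack=$ u  input=u u $  — match u
step 5: stack=$  input=u $  — error: stack empty but input remains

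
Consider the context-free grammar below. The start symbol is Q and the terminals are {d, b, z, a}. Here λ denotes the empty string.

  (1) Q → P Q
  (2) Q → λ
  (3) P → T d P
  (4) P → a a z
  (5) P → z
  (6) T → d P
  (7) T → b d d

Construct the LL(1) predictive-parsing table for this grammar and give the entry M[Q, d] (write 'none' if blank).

Q → P Q

FIRST(T) = {b, d}
FIRST(P) = {a, b, d, z}  (via T d P)
FIRST(Q) = {λ, a, b, d, z}  (via P Q)
FOLLOW(Q) includes $ since Q is the start symbol.
FOLLOW(Q): in Q→P Q, the suffix after Q is empty (adds nothing new). Thus FOLLOW(Q) = {$}.
For Q → P Q: FIRST(P Q) = {a, b, d, z}, so it goes in M[Q, t] for t ∈ {a, b, d, z}.
For Q → λ: FIRST(λ) = {λ}, so it goes in M[Q, t] for t ∈ {}; since λ ∈ FIRST, also for every t ∈ FOLLOW(Q) = {$}.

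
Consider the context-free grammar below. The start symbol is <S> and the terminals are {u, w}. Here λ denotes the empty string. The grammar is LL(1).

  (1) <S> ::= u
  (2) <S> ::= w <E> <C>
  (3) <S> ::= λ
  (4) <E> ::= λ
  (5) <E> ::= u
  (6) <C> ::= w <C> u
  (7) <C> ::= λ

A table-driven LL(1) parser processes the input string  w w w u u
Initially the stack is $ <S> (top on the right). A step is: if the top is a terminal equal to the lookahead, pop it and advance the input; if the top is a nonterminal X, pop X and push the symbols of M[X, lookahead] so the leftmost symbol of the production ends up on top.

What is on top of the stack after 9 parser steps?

u

     Stack        Input        Action
  1  $ <S>        w w w u u $  expand <S> ::= w <E> <C>
  2  $ <C> <E> w  w w w u u $  match w
  3  $ <C> <E>    w w u u $    expand <E> ::= λ
  4  $ <C>        w w u u $    expand <C> ::= w <C> u
  5  $ u <C> w    w w u u $    match w
  6  $ u <C>      w u u $      expand <C> ::= w <C> u
  7  $ u u <C> w  w u u $      match w
  8  $ u u <C>    u u $        expand <C> ::= λ
  9  $ u u        u u $        match u
Stack after step 9: $ u (top = u).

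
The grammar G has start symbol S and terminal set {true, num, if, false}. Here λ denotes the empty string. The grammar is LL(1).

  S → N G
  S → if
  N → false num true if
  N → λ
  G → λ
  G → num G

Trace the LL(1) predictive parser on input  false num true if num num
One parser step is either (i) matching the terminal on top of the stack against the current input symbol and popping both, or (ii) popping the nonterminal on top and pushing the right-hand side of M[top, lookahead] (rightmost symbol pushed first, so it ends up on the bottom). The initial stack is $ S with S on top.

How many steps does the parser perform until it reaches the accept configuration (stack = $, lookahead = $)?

step 1: stack=$ S  input=false num true if num num $  — expand S → N G
step 2: stack=$ G N  input=false num true if num num $  — expand N → false num true if
step 3: stack=$ G if true num false  input=false num true if num num $  — match false
step 4: stack=$ G if true num  input=num true if num num $  — match num
step 5: stack=$ G if true  input=true if num num $  — match true
step 6: stack=$ G if  input=if num num $  — match if
step 7: stack=$ G  input=num num $  — expand G → num G
step 8: stack=$ G num  input=num num $  — match num
step 9: stack=$ G  input=num $  — expand G → num G
step 10: stack=$ G num  input=num $  — match num
step 11: stack=$ G  input=$  — expand G → λ
Accept reached after 11 steps.

11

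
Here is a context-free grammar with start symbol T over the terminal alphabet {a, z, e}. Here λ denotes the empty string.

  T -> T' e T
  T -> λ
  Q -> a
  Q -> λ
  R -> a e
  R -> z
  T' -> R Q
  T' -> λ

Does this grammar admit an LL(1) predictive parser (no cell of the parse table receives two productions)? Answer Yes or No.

FIRST(T) = {λ, a, e, z}
FIRST(Q) = {λ, a}
FIRST(R) = {a, z}
FIRST(T') = {λ, a, z}
FOLLOW(T) = {$}
FOLLOW(Q) = {e}
FOLLOW(R) = {a, e}
FOLLOW(T') = {e}
Each cell of M receives at most one production.

Yes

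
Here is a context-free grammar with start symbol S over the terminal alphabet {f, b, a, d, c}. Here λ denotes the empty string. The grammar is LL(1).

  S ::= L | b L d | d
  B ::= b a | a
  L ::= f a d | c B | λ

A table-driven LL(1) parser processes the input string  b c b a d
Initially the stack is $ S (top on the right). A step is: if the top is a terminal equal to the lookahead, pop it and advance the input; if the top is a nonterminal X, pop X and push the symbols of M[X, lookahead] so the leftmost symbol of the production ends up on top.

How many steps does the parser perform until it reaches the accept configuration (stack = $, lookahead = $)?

step 1: stack=$ S  input=b c b a d $  — expand S ::= b L d
step 2: stack=$ d L b  input=b c b a d $  — match b
step 3: stack=$ d L  input=c b a d $  — expand L ::= c B
step 4: stack=$ d B c  input=c b a d $  — match c
step 5: stack=$ d B  input=b a d $  — expand B ::= b a
step 6: stack=$ d a b  input=b a d $  — match b
step 7: stack=$ d a  input=a d $  — match a
step 8: stack=$ d  input=d $  — match d
Accept reached after 8 steps.

8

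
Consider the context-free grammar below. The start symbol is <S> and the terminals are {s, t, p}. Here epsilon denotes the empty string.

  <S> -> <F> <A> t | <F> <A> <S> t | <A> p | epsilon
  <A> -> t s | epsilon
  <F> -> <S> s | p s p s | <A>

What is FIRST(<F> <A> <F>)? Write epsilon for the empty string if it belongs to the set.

FIRST(<A>): from <A>->t s we get {t}; from <A>->epsilon we get {epsilon}. So FIRST(<A>) = {epsilon, t}.
FIRST(<S>): from <S>-><F> <A> t we get {p, s, t}; from <S>-><F> <A> <S> t we get {p, s, t}; from <S>-><A> p we get {p, t}; from <S>->epsilon we get {epsilon}. So FIRST(<S>) = {epsilon, p, s, t}.
FIRST(<F>): from <F>-><S> s we get {p, s, t}; from <F>->p s p s we get {p}; from <F>-><A> we get {epsilon, t}. So FIRST(<F>) = {epsilon, p, s, t}.
FIRST(<F> <A> <F>): take FIRST of each symbol in turn, carrying on past any symbol whose FIRST contains epsilon; result {epsilon, p, s, t}.

{epsilon, p, s, t}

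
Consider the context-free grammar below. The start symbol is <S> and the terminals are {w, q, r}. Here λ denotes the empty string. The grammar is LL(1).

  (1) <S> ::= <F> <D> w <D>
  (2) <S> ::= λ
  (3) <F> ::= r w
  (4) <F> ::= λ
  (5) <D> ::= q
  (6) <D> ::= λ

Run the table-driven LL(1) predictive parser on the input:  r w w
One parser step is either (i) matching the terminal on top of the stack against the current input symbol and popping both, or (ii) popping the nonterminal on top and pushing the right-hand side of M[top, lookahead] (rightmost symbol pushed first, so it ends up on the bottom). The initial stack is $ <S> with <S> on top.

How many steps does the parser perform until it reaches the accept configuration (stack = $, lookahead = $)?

step 1: stack=$ <S>  input=r w w $  — expand <S> ::= <F> <D> w <D>
step 2: stack=$ <D> w <D> <F>  input=r w w $  — expand <F> ::= r w
step 3: stack=$ <D> w <D> w r  input=r w w $  — match r
step 4: stack=$ <D> w <D> w  input=w w $  — match w
step 5: stack=$ <D> w <D>  input=w $  — expand <D> ::= λ
step 6: stack=$ <D> w  input=w $  — match w
step 7: stack=$ <D>  input=$  — expand <D> ::= λ
Accept reached after 7 steps.

7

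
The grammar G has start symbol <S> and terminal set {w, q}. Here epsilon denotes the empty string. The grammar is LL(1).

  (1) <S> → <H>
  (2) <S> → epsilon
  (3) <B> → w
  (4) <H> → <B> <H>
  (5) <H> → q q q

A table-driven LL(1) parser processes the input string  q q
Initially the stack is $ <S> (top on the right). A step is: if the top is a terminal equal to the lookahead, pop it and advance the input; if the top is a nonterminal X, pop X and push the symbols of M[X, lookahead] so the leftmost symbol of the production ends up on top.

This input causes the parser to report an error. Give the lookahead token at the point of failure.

$

step 1: stack=$ <S>  input=q q $  — expand <S> → <H>
step 2: stack=$ <H>  input=q q $  — expand <H> → q q q
step 3: stack=$ q q q  input=q q $  — match q
step 4: stack=$ q q  input=q $  — match q
step 5: stack=$ q  input=$  — error: top is terminal q but lookahead is $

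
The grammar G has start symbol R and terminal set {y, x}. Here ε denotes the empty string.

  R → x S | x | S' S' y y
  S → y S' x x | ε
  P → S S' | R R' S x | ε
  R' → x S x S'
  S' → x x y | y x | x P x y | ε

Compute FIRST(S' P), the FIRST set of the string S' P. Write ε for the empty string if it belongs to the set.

{ε, x, y}

FIRST(S): from S→y S' x x we get {y}; from S→ε we get {ε}. So FIRST(S) = {ε, y}.
FIRST(R'): from R'→x S x S' we get {x}. So FIRST(R') = {x}.
FIRST(S'): from S'→x x y we get {x}; from S'→y x we get {y}; from S'→x P x y we get {x}; from S'→ε we get {ε}. So FIRST(S') = {ε, x, y}.
FIRST(R): from R→x S we get {x}; from R→x we get {x}; from R→S' S' y y we get {x, y}. So FIRST(R) = {x, y}.
FIRST(P): from P→S S' we get {ε, x, y}; from P→R R' S x we get {x, y}; from P→ε we get {ε}. So FIRST(P) = {ε, x, y}.
FIRST(S' P): take FIRST of each symbol in turn, carrying on past any symbol whose FIRST contains ε; result {ε, x, y}.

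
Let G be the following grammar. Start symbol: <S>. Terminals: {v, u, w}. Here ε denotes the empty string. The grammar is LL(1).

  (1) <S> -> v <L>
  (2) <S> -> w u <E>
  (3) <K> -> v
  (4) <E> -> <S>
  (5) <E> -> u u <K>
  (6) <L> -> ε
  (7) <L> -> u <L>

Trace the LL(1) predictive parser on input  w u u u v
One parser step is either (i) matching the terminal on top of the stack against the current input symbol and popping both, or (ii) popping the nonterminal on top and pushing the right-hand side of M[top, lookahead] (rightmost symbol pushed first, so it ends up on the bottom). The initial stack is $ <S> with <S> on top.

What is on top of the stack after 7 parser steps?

     Stack      Input        Action
  1  $ <S>      w u u u v $  expand <S> -> w u <E>
  2  $ <E> u w  w u u u v $  match w
  3  $ <E> u    u u u v $    match u
  4  $ <E>      u u v $      expand <E> -> u u <K>
  5  $ <K> u u  u u v $      match u
  6  $ <K> u    u v $        match u
  7  $ <K>      v $          expand <K> -> v
Stack after step 7: $ v (top = v).

v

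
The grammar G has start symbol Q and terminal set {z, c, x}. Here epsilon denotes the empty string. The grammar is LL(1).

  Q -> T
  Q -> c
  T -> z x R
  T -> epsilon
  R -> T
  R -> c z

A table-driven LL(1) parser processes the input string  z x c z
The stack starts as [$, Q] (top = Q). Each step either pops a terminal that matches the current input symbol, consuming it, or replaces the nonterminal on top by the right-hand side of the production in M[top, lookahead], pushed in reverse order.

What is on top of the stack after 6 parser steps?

step 1: stack=$ Q  input=z x c z $  — expand Q -> T
step 2: stack=$ T  input=z x c z $  — expand T -> z x R
step 3: stack=$ R x z  input=z x c z $  — match z
step 4: stack=$ R x  input=x c z $  — match x
step 5: stack=$ R  input=c z $  — expand R -> c z
step 6: stack=$ z c  input=c z $  — match c
Stack after step 6: $ z (top = z).

z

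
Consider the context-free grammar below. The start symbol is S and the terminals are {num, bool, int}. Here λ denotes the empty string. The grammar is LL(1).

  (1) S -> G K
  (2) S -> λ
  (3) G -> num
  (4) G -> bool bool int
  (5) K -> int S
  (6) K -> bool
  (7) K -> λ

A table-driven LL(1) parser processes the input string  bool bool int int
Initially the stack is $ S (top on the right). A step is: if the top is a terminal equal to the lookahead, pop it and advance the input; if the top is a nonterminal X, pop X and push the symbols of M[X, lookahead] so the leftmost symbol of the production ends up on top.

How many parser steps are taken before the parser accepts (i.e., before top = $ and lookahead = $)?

8

step 1: stack=$ S  input=bool bool int int $  — expand S -> G K
step 2: stack=$ K G  input=bool bool int int $  — expand G -> bool bool int
step 3: stack=$ K int bool bool  input=bool bool int int $  — match bool
step 4: stack=$ K int bool  input=bool int int $  — match bool
step 5: stack=$ K int  input=int int $  — match int
step 6: stack=$ K  input=int $  — expand K -> int S
step 7: stack=$ S int  input=int $  — match int
step 8: stack=$ S  input=$  — expand S -> λ
Accept reached after 8 steps.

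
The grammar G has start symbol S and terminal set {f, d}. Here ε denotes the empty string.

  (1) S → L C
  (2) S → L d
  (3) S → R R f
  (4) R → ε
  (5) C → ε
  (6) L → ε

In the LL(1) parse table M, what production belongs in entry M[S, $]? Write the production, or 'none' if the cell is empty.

S → L C

FIRST(R): from R→ε we get {ε}. So FIRST(R) = {ε}.
FIRST(C): from C→ε we get {ε}. So FIRST(C) = {ε}.
FIRST(L): from L→ε we get {ε}. So FIRST(L) = {ε}.
FIRST(S): from S→L C we get {ε}; from S→L d we get {d}; from S→R R f we get {f}. So FIRST(S) = {ε, d, f}.
FOLLOW(S) includes $ since S is the start symbol.
FOLLOW(S): S appears on no right-hand side. Thus FOLLOW(S) = {$}.
For S → L C: FIRST(L C) = {ε}, so it goes in M[S, t] for t ∈ {}; since ε ∈ FIRST, also for every t ∈ FOLLOW(S) = {$}.
For S → L d: FIRST(L d) = {d}, so it goes in M[S, t] for t ∈ {d}.
For S → R R f: FIRST(R R f) = {f}, so it goes in M[S, t] for t ∈ {f}.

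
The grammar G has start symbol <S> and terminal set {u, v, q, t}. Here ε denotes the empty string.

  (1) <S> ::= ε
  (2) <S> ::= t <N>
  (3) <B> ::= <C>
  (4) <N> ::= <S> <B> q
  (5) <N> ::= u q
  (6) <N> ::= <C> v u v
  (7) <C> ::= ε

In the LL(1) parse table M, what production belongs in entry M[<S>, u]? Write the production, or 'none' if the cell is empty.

none

FIRST(<S>): from <S>::=ε we get {ε}; from <S>::=t <N> we get {t}. So FIRST(<S>) = {ε, t}.
FIRST(<C>): from <C>::=ε we get {ε}. So FIRST(<C>) = {ε}.
FIRST(<B>): from <B>::=<C> we get {ε}. So FIRST(<B>) = {ε}.
FIRST(<N>): from <N>::=<S> <B> q we get {q, t}; from <N>::=u q we get {u}; from <N>::=<C> v u v we get {v}. So FIRST(<N>) = {q, t, u, v}.
FOLLOW(<S>) includes $ since <S> is the start symbol.
FOLLOW(<S>): in <N>::=<S> <B> q, <S> is followed by <B> q with FIRST {q}. Thus FOLLOW(<S>) = {$, q}.
For <S> ::= ε: FIRST(ε) = {ε}, so it goes in M[<S>, t] for t ∈ {}; since ε ∈ FIRST, also for every t ∈ FOLLOW(<S>) = {$, q}.
For <S> ::= t <N>: FIRST(t <N>) = {t}, so it goes in M[<S>, t] for t ∈ {t}.
None of these place a production in M[<S>, u].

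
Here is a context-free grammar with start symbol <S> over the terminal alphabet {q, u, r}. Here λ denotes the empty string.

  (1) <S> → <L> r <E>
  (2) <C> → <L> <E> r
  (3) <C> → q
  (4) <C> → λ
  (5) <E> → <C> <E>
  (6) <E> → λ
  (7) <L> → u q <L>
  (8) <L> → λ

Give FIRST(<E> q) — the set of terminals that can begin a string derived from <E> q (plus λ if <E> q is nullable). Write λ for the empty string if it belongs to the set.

{q, r, u}

FIRST(<L>): from <L>→u q <L> we get {u}; from <L>→λ we get {λ}. So FIRST(<L>) = {λ, u}.
FIRST(<S>): from <S>→<L> r <E> we get {r, u}. So FIRST(<S>) = {r, u}.
FIRST(<C>): from <C>→<L> <E> r we get {q, r, u}; from <C>→q we get {q}; from <C>→λ we get {λ}. So FIRST(<C>) = {λ, q, r, u}.
FIRST(<E>): from <E>→<C> <E> we get {λ, q, r, u}; from <E>→λ we get {λ}. So FIRST(<E>) = {λ, q, r, u}.
FIRST(<E> q): take FIRST of each symbol in turn, carrying on past any symbol whose FIRST contains λ; result {q, r, u}.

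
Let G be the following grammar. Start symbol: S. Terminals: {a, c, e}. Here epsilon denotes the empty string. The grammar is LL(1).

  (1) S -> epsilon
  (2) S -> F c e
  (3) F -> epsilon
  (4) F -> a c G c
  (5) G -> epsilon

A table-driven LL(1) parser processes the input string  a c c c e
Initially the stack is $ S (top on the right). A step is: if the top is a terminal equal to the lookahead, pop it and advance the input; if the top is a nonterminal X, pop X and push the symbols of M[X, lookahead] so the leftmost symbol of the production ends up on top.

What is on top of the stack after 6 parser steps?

step 1: stack=$ S  input=a c c c e $  — expand S -> F c e
step 2: stack=$ e c F  input=a c c c e $  — expand F -> a c G c
step 3: stack=$ e c c G c a  input=a c c c e $  — match a
step 4: stack=$ e c c G c  input=c c c e $  — match c
step 5: stack=$ e c c G  input=c c e $  — expand G -> epsilon
step 6: stack=$ e c c  input=c c e $  — match c
Stack after step 6: $ e c (top = c).

c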